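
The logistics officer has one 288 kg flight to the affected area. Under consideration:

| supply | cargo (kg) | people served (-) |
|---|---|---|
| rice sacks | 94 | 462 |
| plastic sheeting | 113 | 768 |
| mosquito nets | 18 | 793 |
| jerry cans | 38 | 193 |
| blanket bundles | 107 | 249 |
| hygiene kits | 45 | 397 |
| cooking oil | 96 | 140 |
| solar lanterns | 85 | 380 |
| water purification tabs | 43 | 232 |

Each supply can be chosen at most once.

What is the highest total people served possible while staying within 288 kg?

2420

Greedy by ratio would take plastic sheeting + mosquito nets + jerry cans + hygiene kits + water purification tabs: 257 kg used, total 2383.
The 81 kg tied up in jerry cans and water purification tabs is better spent on rice sacks — total rises to 2420 (270 kg).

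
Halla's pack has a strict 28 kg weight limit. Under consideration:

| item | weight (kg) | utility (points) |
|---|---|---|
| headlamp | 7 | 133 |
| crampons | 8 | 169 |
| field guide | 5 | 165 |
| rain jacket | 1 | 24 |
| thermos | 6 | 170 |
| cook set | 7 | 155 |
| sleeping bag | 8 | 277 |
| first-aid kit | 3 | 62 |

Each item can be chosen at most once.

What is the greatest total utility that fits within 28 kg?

805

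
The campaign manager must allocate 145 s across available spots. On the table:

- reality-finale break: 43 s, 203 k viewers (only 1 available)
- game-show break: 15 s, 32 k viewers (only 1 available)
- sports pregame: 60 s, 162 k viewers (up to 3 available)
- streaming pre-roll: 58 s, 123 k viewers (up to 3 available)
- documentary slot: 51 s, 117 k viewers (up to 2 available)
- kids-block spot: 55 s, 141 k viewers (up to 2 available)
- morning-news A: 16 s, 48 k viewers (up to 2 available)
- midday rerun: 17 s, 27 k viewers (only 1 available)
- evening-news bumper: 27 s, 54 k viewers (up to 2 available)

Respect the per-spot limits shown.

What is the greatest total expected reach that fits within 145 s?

472

The ratio heuristic lands on reality-finale break + sports pregame + 2×morning-news A (461) but leaves 10 s idle.
Dropping sports pregame frees 60 s; slotting in game-show break + kids-block spot (70 s) lifts the total to 472 at 145 s.
Every other selection either busts 145 s or exceeds an availability limit or fails to beat 472.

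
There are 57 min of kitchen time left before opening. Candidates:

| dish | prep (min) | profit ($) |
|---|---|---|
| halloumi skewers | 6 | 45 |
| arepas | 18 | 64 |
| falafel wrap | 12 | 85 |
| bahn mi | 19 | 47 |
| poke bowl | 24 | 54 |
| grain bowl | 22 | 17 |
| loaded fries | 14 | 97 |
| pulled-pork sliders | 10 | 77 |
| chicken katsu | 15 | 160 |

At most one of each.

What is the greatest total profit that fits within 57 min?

464

Density check — chicken katsu 10.67, pulled-pork sliders 7.70, halloumi skewers 7.50 are the best per min.
Best packing: halloumi skewers + falafel wrap + loaded fries + pulled-pork sliders + chicken katsu — 57 min, 464 total.
No other feasible combination exceeds 464.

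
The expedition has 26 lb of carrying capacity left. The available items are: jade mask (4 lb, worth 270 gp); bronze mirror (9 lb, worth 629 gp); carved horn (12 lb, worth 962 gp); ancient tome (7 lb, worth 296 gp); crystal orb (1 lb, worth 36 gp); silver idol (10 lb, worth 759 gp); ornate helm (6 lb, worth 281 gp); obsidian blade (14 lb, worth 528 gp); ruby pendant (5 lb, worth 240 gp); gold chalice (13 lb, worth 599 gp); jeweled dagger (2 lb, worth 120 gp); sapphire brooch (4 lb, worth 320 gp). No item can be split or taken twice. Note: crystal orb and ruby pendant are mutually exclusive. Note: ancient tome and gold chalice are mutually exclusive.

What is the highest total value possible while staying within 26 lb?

2041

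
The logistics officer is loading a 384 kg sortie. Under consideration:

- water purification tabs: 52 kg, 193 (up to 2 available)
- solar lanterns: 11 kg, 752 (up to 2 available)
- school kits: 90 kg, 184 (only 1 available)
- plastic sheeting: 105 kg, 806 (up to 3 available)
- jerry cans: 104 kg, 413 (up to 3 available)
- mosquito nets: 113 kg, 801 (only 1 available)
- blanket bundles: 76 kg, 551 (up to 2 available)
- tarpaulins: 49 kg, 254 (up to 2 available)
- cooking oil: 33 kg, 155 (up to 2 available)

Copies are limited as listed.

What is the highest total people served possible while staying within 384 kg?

A density-first pass picks 2×solar lanterns + 3×plastic sheeting + cooking oil — 4077 at 370 kg.
Dropping plastic sheeting and cooking oil frees 138 kg; slotting in 2×blanket bundles (152 kg) lifts the total to 4218 at 384 kg.
That's the maximum — no swap from here does better than 4218.

4218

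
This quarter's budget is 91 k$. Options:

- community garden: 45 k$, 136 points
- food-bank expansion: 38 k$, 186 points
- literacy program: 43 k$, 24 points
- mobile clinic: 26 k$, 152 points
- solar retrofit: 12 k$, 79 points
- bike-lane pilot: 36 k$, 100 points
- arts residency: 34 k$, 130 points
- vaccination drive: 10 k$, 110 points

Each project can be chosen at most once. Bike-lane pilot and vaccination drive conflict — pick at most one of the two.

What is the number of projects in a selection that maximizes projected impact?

Best achievable projected impact is 527.
One optimal bundle: food-bank expansion + mobile clinic + solar retrofit + vaccination drive (86 k$).
Every optimal selection uses 4 projects.

4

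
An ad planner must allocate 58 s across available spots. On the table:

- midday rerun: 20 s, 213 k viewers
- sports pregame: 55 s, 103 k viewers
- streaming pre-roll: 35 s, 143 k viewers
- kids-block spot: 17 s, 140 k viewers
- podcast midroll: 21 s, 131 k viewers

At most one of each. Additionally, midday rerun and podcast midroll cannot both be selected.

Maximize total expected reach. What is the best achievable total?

356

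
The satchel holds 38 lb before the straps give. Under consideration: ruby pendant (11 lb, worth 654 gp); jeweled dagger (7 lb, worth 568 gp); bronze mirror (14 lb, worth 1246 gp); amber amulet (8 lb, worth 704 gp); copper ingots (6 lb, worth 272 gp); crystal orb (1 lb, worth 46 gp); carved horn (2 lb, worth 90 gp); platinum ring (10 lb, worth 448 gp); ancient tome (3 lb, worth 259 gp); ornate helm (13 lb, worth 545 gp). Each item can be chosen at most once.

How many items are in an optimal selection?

5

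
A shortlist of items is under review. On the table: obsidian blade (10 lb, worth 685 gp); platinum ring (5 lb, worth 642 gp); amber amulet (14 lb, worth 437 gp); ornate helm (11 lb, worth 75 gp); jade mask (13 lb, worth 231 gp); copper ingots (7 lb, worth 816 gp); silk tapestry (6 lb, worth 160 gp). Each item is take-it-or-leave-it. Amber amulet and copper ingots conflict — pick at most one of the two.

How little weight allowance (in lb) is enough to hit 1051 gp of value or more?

12

Look for the lowest-weight combination reaching 1051.
platinum ring + copper ingots: 1458 value at 12 lb.
No combination under 12 lb hits 1051.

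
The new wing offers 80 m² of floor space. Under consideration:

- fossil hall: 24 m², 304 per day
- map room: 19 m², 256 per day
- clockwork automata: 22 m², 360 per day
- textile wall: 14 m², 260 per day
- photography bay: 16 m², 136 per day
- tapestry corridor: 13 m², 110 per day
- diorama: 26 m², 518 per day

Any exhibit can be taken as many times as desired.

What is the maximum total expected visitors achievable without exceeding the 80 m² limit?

Filling by ratio: 3×diorama for 1554, with 2 m² left unused.
Replace diorama with 2×textile wall: the trade gains 2 net, giving 1556 at 80 m².
Every other selection either busts 80 m² or fails to beat 1556.

1556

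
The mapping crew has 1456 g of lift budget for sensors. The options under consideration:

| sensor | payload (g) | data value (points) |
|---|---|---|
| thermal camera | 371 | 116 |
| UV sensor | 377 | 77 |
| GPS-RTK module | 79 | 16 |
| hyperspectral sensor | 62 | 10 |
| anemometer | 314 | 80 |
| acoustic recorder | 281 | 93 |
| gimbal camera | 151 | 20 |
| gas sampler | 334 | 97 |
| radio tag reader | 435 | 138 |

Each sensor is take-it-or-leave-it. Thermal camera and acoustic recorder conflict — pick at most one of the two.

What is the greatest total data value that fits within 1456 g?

By data value per g: acoustic recorder 0.33, radio tag reader 0.32, thermal camera 0.31, gas sampler 0.29 lead.
Thermal camera + anemometer + gas sampler + radio tag reader uses 1454 of the 1456 g and totals 431.

431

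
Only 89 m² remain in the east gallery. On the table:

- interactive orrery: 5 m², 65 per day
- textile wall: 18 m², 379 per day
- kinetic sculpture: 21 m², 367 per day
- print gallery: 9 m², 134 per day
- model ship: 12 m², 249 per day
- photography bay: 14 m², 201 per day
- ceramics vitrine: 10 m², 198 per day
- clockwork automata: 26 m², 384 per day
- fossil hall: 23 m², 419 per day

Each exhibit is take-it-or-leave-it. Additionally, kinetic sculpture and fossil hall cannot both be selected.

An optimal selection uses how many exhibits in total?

Best achievable expected visitors is 1629.
For example textile wall + model ship + ceramics vitrine + clockwork automata + fossil hall achieves it, using 89 m².
Every optimal selection uses 5 exhibits.

5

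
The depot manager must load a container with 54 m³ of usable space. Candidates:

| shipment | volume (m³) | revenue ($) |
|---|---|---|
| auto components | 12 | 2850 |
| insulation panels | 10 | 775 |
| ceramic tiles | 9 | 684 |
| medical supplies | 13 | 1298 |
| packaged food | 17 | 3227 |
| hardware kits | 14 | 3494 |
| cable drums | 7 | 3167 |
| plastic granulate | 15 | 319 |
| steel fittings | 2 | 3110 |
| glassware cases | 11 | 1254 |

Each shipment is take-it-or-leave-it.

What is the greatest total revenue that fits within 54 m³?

The ratio ordering already packs tightly: auto components + packaged food + hardware kits + cable drums + steel fittings, 52 m³, 15848.
An exhaustive check of the 1024 subsets confirms 15848.

15848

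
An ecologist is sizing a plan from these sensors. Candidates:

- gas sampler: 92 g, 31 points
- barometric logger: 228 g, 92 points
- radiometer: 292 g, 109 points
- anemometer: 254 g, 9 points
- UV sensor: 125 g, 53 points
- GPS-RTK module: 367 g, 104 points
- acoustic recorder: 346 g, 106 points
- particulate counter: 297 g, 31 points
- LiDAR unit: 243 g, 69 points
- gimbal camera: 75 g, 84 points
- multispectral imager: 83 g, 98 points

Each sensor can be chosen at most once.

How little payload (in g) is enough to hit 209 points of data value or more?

250

Minimise g subject to total data value ≥ 209.
gas sampler + gimbal camera + multispectral imager reaches 213 using 250 g.
No combination under 250 g hits 209.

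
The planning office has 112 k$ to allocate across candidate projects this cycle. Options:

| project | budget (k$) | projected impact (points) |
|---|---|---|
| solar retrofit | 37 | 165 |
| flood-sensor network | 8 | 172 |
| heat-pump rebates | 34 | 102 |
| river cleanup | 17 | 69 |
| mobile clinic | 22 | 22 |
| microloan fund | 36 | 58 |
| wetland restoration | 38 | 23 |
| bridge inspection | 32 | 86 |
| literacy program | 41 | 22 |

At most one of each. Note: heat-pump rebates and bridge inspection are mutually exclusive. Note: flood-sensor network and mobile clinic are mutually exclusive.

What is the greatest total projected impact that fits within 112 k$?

508

Solar retrofit + flood-sensor network + heat-pump rebates + river cleanup uses 96 of the 112 k$ and totals 508.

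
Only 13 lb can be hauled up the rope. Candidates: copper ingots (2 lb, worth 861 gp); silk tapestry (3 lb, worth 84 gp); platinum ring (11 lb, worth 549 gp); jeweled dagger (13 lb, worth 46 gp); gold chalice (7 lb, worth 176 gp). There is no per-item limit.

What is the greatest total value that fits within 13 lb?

5166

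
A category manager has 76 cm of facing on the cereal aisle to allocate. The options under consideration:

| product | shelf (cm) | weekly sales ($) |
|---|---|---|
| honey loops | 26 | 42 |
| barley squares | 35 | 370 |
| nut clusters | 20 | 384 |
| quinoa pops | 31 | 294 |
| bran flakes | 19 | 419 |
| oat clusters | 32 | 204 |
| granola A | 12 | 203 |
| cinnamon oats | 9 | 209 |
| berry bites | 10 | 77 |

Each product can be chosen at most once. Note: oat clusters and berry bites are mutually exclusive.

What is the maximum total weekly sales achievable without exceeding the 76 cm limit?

1292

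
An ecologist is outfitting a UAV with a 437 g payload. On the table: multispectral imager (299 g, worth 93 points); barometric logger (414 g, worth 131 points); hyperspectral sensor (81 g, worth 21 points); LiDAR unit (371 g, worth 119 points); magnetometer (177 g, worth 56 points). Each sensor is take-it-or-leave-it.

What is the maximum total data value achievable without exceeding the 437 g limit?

131

Greedy by ratio would take LiDAR unit: 371 g used, total 119.
The 371 g tied up in LiDAR unit is better spent on barometric logger — total rises to 131 (414 g).
Runner-up LiDAR unit tops out at 119.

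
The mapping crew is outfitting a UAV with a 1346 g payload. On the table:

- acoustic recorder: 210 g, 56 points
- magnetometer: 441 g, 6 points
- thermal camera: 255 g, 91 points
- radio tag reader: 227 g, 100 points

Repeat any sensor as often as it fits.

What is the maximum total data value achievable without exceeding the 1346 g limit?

Best packing: acoustic recorder + 5×radio tag reader — 1345 g, 556 total.
No other feasible combination exceeds 556.

556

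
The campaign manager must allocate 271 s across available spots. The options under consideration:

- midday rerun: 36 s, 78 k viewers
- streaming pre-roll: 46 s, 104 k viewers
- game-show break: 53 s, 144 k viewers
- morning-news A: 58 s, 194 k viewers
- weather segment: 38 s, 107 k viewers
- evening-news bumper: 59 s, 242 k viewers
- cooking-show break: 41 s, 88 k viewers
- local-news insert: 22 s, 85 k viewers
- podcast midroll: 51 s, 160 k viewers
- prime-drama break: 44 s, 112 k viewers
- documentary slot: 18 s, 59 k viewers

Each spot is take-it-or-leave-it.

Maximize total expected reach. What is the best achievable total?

884

Greedy by ratio would take morning-news A + weather segment + evening-news bumper + local-news insert + podcast midroll + documentary slot: 246 s used, total 847.
Dropping weather segment frees 38 s; slotting in game-show break (53 s) lifts the total to 884 at 261 s.
The spare 10 s is too small for any remaining spot, and no exchange beats 884.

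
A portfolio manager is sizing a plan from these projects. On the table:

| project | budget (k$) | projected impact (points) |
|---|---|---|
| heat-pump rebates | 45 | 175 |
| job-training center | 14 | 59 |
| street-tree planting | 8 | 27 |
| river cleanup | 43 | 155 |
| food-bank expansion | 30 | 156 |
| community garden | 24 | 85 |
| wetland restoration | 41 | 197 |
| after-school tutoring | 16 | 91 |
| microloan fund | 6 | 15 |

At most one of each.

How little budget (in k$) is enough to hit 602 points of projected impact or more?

Minimise k$ subject to total projected impact ≥ 602.
job-training center + food-bank expansion + community garden + wetland restoration + after-school tutoring + microloan fund: 603 projected impact at 131 k$.
No combination under 131 k$ hits 602.

131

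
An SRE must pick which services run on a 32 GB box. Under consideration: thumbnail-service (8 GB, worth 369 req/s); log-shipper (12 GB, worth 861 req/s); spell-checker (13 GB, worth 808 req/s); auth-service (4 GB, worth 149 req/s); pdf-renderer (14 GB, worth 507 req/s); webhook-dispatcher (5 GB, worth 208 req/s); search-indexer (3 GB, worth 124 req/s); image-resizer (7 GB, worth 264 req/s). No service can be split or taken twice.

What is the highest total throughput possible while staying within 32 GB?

1942

Filling by ratio: log-shipper + spell-checker + webhook-dispatcher for 1877, with 2 GB left unused.
Dropping webhook-dispatcher frees 5 GB; slotting in auth-service + search-indexer (7 GB) lifts the total to 1942 at 32 GB.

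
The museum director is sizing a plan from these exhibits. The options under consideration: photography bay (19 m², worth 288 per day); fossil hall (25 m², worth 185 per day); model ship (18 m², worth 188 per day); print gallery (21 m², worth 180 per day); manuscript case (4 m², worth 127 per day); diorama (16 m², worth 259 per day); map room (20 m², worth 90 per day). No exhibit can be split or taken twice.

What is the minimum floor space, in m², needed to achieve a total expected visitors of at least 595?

Need the lightest bundle worth ≥ 595.
photography bay + manuscript case + diorama reaches 674 using 39 m².
Any bundle with less than 39 m² falls short of 595.

39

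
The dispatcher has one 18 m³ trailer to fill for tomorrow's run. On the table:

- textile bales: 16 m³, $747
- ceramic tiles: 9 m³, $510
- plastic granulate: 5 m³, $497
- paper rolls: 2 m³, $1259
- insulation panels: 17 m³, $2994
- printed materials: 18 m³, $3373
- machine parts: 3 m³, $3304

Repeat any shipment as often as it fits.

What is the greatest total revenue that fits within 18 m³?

By revenue per m³: machine parts 1101.33, paper rolls 629.50, printed materials 187.39 lead.
6×machine parts uses 18 of the 18 m³ and totals 19824.

19824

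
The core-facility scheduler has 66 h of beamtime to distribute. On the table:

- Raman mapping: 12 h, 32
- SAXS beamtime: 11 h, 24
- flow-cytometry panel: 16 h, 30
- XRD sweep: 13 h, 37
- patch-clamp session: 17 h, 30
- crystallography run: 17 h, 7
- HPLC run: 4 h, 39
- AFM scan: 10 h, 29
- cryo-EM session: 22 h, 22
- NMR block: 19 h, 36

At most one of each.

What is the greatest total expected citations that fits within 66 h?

191

Raman mapping + SAXS beamtime + flow-cytometry panel + XRD sweep + HPLC run + AFM scan uses 66 of the 66 h and totals 191.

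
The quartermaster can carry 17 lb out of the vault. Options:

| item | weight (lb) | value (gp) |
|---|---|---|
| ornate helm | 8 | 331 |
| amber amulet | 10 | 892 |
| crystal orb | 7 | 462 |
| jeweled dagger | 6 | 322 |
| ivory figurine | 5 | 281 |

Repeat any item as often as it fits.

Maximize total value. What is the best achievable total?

1354

The ratio ordering already packs tightly: amber amulet + crystal orb, 17 lb, 1354.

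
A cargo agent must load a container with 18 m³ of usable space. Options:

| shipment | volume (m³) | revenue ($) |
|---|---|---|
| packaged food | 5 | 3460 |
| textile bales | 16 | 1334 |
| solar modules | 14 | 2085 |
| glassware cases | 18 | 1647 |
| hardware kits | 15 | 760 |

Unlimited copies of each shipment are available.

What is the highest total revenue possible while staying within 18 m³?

Taking 3×packaged food: 15 m³ used, 10380 in revenue.
The spare 3 m³ is too small for any remaining shipment, and no exchange beats 10380.

10380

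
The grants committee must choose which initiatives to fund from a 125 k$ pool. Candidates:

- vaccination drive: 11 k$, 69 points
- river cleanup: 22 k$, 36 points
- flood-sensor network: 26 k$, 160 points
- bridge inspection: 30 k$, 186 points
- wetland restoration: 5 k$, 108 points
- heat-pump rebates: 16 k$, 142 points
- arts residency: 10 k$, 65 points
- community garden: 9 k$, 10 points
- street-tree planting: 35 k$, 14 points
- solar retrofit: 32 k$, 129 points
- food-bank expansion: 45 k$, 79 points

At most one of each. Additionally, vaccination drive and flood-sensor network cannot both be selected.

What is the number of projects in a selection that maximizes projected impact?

Best achievable projected impact is 790.
One optimal bundle: flood-sensor network + bridge inspection + wetland restoration + heat-pump rebates + arts residency + solar retrofit (119 k$).
All optima have 6 projects.

6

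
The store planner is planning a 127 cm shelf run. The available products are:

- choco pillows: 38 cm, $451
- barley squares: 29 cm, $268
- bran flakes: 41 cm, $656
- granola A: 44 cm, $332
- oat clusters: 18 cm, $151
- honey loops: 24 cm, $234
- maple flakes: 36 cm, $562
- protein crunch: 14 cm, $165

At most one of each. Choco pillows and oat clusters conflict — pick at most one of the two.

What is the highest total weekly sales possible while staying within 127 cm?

Ranking by ratio (weekly sales/cm): bran flakes 16.00, maple flakes 15.61, choco pillows 11.87.
Choco pillows + bran flakes + maple flakes uses 115 of the 127 cm and totals 1669.
Runner-up barley squares + bran flakes + maple flakes + protein crunch tops out at 1651.

1669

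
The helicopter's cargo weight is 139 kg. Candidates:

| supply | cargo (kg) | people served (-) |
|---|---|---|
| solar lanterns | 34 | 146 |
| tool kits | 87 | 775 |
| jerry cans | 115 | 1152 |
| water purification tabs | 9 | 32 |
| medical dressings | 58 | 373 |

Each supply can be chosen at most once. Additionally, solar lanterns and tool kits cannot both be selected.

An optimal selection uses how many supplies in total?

2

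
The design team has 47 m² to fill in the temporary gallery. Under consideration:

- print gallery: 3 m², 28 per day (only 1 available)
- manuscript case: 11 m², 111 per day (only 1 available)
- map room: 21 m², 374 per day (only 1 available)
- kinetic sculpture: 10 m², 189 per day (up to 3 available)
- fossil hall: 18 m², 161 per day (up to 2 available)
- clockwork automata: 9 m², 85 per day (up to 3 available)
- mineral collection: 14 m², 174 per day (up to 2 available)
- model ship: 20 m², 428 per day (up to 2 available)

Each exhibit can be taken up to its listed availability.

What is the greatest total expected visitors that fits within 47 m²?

Best packing: print gallery + 2×model ship — 43 m², 884 total.

884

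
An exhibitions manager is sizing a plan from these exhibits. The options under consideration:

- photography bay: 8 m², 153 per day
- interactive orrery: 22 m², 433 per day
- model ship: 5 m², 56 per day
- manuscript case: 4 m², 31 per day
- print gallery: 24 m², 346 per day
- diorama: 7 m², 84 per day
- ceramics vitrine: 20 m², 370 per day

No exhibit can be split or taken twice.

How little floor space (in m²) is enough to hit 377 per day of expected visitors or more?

22

Look for the lowest-floor combination reaching 377.
interactive orrery reaches 433 using 22 m².
No combination under 22 m² hits 377.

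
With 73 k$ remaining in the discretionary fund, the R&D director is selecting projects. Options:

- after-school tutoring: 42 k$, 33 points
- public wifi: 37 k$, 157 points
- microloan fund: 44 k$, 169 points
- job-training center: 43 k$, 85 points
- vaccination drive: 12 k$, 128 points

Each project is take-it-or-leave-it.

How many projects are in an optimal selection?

2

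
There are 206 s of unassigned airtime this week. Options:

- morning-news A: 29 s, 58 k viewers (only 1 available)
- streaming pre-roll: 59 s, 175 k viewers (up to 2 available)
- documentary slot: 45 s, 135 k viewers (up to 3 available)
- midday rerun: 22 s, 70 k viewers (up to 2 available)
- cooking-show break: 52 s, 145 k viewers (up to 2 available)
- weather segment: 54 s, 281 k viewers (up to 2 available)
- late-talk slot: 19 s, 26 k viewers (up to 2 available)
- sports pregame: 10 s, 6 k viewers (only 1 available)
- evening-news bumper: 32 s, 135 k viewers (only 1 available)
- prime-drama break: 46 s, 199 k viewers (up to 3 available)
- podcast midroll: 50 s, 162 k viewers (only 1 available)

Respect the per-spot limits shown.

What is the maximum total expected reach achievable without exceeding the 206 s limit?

Ranking by ratio (expected reach/s): weather segment 5.20, prime-drama break 4.33, evening-news bumper 4.22.
2×weather segment + 2×prime-drama break uses 200 of the 206 s and totals 960.
Every other selection either busts 206 s or exceeds an availability limit or fails to beat 960.

960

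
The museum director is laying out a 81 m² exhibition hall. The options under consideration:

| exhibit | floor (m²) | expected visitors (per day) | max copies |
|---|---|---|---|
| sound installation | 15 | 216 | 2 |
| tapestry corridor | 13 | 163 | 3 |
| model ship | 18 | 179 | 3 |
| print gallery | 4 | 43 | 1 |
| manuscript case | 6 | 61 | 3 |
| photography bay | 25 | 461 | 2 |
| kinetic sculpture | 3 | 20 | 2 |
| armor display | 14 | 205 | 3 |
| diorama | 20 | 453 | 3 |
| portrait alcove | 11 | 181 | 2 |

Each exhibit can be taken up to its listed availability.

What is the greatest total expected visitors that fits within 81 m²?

1644

Ranking by ratio (expected visitors/m²): diorama 22.65, photography bay 18.44, portrait alcove 16.45, armor display 14.64.
Print gallery + manuscript case + 3×diorama + portrait alcove uses 81 of the 81 m² and totals 1644.
No other feasible combination exceeds 1644.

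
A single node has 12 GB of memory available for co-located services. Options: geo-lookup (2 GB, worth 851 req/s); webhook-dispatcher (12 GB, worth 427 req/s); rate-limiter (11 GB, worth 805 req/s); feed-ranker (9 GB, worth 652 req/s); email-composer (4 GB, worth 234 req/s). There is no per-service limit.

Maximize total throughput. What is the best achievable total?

5106

Best packing: 6×geo-lookup — 12 GB, 5106 total.
Every other selection either busts 12 GB or fails to beat 5106.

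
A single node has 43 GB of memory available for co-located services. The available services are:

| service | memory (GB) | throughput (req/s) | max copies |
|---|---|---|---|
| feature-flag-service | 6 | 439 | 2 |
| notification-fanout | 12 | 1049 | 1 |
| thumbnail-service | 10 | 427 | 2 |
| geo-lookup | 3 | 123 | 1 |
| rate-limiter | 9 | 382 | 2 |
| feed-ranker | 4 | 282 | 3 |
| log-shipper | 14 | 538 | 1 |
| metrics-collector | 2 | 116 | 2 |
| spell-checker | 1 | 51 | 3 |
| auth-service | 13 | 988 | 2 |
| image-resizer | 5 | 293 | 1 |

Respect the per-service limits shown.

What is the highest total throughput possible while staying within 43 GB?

Ranking by ratio (throughput/GB): notification-fanout 87.42, auth-service 76.00, feature-flag-service 73.17, feed-ranker 70.50.
Notification-fanout + feed-ranker + spell-checker + 2×auth-service uses 43 of the 43 GB and totals 3358.

3358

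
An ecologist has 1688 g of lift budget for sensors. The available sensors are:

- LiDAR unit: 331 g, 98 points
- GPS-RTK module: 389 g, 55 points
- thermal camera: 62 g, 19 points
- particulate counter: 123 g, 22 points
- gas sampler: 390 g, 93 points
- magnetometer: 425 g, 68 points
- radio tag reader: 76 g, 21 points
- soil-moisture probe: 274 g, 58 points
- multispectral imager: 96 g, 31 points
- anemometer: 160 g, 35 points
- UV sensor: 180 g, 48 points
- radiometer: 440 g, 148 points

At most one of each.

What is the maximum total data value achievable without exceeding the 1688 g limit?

474

Taking the top-ratio sensors first gives LiDAR unit + thermal camera + gas sampler + radio tag reader + multispectral imager + UV sensor + radiometer for 458 (1575 g).
Dropping thermal camera frees 62 g; slotting in anemometer (160 g) lifts the total to 474 at 1673 g.
The closest alternative, LiDAR unit + thermal camera + gas sampler + multispectral imager + anemometer + UV sensor + radiometer, reaches only 472.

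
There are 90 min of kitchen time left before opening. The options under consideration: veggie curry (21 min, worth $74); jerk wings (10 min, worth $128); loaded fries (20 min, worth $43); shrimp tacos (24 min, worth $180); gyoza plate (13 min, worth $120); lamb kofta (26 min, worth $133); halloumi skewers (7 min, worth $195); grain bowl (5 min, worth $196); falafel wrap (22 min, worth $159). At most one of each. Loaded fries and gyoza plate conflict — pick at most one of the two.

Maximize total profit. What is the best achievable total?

By profit per min: grain bowl 39.20, halloumi skewers 27.86, jerk wings 12.80 lead.
Taking jerk wings + shrimp tacos + gyoza plate + halloumi skewers + grain bowl + falafel wrap: 81 min used, 978 in profit.
That's the maximum — no feasible swap from here does better than 978.

978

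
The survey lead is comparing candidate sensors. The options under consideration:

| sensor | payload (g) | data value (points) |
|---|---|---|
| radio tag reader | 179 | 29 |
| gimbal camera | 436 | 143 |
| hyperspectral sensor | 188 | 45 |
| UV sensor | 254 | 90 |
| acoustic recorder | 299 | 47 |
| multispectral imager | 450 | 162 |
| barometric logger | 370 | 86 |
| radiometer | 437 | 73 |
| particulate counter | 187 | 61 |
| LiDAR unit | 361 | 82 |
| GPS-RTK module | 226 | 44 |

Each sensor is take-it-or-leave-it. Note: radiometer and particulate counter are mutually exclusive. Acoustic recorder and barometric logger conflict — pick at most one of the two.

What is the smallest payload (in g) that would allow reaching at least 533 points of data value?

1688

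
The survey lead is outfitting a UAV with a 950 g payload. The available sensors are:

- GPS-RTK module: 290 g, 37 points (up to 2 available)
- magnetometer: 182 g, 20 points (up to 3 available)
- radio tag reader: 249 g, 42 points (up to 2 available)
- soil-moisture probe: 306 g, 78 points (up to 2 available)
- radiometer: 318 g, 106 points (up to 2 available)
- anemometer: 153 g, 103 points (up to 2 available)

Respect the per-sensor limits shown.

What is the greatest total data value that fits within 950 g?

418

2×radiometer + 2×anemometer uses 942 of the 950 g and totals 418.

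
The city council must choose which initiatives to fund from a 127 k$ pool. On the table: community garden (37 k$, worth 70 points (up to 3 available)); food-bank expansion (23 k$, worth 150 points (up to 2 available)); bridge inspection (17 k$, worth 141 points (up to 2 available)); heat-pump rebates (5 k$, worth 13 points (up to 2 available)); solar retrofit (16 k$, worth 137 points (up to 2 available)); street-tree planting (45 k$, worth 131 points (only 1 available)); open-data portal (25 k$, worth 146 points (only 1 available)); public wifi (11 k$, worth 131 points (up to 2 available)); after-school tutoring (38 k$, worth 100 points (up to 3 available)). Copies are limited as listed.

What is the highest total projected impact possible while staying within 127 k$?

1003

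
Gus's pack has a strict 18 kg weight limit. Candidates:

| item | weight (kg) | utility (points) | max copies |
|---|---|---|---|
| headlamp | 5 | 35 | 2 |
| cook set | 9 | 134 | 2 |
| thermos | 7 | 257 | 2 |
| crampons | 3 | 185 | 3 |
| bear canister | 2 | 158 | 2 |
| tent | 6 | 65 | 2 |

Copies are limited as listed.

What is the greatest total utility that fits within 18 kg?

970

A density-first pass picks headlamp + 3×crampons + 2×bear canister — 906 at 18 kg.
The 7 kg tied up in headlamp and bear canister is better spent on thermos — total rises to 970 (18 kg).
Nothing else within 18 kg beats 970.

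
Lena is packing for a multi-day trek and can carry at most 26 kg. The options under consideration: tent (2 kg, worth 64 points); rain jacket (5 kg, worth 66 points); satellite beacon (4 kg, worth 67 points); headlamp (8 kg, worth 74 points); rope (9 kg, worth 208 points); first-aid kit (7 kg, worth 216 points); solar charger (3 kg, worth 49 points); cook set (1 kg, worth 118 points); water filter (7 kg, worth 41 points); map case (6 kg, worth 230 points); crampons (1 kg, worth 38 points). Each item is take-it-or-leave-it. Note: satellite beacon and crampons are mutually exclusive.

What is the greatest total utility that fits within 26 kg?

874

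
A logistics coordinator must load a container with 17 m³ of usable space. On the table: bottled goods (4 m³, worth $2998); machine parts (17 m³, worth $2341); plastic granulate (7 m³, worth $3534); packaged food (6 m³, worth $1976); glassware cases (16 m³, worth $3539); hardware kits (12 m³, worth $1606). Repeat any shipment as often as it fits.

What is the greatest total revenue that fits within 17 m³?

11992

Best packing: 4×bottled goods — 16 m³, 11992 total.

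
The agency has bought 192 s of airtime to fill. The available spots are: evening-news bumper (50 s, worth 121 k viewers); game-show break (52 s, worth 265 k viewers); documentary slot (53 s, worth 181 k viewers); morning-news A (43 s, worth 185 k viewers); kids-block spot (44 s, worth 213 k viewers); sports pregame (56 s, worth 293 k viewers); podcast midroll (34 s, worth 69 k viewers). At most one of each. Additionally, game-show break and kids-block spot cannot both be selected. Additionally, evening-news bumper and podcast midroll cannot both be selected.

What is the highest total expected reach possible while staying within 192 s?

812

By expected reach per s: sports pregame 5.23, game-show break 5.10, kids-block spot 4.84, morning-news A 4.30 lead.
Taking game-show break + morning-news A + sports pregame + podcast midroll: 185 s used, 812 in expected reach.
Nothing else feasible within 192 s beats 812.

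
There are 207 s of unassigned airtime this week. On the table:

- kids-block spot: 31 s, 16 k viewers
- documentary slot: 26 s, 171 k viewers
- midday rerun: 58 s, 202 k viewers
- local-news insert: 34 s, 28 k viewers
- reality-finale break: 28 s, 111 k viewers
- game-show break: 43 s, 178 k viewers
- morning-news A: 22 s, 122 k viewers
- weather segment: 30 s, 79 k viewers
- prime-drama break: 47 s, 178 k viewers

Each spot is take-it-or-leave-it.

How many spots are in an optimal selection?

6

The maximum expected reach within 207 s is 863.
documentary slot + midday rerun + reality-finale break + game-show break + morning-news A + weather segment hits 863 at 207 s.
Any selection reaching 863 contains exactly 6 spots.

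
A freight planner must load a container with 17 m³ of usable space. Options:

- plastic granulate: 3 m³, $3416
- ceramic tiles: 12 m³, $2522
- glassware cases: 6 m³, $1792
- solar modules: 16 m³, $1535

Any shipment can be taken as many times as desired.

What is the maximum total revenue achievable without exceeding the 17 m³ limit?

17080

By revenue per m³: plastic granulate 1138.67, glassware cases 298.67, ceramic tiles 210.17 lead.
Best packing: 5×plastic granulate — 15 m³, 17080 total.
No other feasible combination exceeds 17080.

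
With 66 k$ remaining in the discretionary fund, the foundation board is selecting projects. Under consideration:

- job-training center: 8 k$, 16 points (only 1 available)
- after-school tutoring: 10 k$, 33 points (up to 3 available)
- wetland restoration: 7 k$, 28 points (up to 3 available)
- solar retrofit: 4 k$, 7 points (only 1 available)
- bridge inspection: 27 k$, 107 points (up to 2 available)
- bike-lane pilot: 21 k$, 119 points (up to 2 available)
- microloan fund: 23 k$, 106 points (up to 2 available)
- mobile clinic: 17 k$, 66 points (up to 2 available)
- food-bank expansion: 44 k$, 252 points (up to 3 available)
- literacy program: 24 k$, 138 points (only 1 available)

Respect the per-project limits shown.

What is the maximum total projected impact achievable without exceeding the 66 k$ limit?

376

2×bike-lane pilot + literacy program uses 66 of the 66 k$ and totals 376.
Every other selection either busts 66 k$ or exceeds an availability limit or fails to beat 376.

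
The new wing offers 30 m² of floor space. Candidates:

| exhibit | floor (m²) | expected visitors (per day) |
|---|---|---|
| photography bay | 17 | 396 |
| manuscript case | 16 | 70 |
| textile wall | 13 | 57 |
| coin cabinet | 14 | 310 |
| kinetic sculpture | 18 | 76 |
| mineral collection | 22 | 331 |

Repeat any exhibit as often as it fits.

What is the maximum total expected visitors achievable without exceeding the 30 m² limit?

620

Taking the top-ratio exhibits first gives photography bay + textile wall for 453 (30 m²).
Replace photography bay and textile wall with 2×coin cabinet: the trade gains 167 net, giving 620 at 28 m².
No other feasible combination exceeds 620.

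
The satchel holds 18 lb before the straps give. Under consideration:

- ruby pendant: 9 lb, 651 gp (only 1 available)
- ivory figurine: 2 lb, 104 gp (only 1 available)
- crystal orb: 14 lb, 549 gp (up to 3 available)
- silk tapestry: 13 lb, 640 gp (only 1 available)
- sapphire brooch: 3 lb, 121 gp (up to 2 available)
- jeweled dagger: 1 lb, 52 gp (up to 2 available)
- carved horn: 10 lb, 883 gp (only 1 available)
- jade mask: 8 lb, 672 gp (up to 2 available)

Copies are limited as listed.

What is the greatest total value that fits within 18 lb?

The ratio ordering already packs tightly: carved horn + jade mask, 18 lb, 1555.
That's the maximum — no swap from here does better than 1555.

1555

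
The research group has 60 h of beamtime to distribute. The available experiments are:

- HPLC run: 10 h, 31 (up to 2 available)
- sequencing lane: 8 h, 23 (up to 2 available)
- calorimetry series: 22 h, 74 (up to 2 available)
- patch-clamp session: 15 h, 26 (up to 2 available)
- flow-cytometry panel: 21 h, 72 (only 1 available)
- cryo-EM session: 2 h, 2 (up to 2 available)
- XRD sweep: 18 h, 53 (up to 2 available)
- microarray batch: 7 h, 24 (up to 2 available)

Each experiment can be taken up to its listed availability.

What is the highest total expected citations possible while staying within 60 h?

201

Filling by ratio: calorimetry series + flow-cytometry panel + cryo-EM session + 2×microarray batch for 196, with 1 h left unused.
The 9 h tied up in cryo-EM session and microarray batch is better spent on HPLC run — total rises to 201 (60 h).
Nothing else within 60 h beats 201.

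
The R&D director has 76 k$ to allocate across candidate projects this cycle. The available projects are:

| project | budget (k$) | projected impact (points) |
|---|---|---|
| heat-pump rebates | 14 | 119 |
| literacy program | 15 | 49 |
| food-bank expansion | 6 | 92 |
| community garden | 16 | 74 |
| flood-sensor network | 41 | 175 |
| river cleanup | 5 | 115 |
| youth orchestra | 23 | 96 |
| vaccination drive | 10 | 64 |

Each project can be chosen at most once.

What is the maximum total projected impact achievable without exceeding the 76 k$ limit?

565

Density check — river cleanup 23.00, food-bank expansion 15.33, heat-pump rebates 8.50, vaccination drive 6.40 are the best per k$.
The ratio heuristic lands on heat-pump rebates + food-bank expansion + community garden + river cleanup + youth orchestra + vaccination drive (560) but leaves 2 k$ idle.
The 39 k$ tied up in community garden and youth orchestra is better spent on flood-sensor network — total rises to 565 (76 k$).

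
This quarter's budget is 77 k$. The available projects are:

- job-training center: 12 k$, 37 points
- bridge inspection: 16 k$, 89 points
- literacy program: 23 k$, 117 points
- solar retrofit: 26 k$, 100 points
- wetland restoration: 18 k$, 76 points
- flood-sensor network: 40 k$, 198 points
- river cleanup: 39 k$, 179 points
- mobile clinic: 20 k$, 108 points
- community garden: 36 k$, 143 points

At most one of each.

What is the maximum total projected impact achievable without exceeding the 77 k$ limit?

395

Ranking by ratio (projected impact/k$): bridge inspection 5.56, mobile clinic 5.40, literacy program 5.09.
Greedy by ratio would take bridge inspection + literacy program + wetland restoration + mobile clinic: 77 k$ used, total 390.
Replace literacy program and wetland restoration with flood-sensor network: the trade gains 5 net, giving 395 at 76 k$.
An exhaustive check of the 512 subsets confirms 395.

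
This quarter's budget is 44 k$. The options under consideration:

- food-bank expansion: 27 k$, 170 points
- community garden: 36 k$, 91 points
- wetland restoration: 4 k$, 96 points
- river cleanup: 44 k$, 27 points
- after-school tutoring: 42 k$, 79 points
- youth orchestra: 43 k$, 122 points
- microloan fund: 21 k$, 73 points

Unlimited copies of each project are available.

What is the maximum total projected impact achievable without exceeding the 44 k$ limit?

Ranking by ratio (projected impact/k$): wetland restoration 24.00, food-bank expansion 6.30, microloan fund 3.48.
Best packing: 11×wetland restoration — 44 k$, 1056 total.

1056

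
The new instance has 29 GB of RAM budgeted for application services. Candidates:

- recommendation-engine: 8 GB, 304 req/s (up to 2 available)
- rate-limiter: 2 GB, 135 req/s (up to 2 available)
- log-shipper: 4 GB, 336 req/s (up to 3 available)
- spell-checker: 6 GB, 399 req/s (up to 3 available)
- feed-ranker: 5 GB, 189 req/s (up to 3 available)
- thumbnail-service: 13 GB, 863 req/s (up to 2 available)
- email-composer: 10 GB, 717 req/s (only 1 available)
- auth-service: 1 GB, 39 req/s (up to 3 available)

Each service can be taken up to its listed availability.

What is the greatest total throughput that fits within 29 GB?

2163

Greedy by ratio would take 2×rate-limiter + 3×log-shipper + email-composer + 3×auth-service: 29 GB used, total 2112.
Dropping 2×rate-limiter and 2×auth-service frees 6 GB; slotting in spell-checker (6 GB) lifts the total to 2163 at 29 GB.
No other feasible combination exceeds 2163.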